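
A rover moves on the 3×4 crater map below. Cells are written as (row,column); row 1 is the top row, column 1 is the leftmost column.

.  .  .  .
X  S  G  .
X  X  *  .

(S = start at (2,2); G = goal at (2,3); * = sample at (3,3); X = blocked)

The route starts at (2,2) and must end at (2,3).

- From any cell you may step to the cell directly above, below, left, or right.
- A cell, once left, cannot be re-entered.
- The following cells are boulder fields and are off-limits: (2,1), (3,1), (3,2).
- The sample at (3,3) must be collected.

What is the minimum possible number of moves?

Any route passes through (3,3) somewhere between (2,2) and (2,3). Summing Manhattan distances along the two legs ((2,2) → (3,3) → (2,3)) gives a lower bound of 2 + 1 = 3 moves.
The shortest route satisfying every rule uses 7 moves: (2,2) → (1,2) → (1,3) → (1,4) → (2,4) → (3,4) → (3,3) → (2,3).
The no-revisit rule (legs can't share cells) pushes the minimum above the 3-move bound; an exhaustive check rules out every length from 3 to 6 (on a 4-connected grid the length of any start-to-goal walk has the same parity as the Manhattan bound, so only lengths 3, 5, 7, … need checking), leaving 7 as the minimum.

7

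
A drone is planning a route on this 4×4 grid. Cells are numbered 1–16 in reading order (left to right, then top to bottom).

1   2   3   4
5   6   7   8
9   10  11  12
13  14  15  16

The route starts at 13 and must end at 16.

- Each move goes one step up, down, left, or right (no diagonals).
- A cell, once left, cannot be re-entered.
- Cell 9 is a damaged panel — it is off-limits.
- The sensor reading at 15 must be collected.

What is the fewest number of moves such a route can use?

3

Any route passes through 15 somewhere between 13 and 16. Summing Manhattan distances along the two legs (13 → 15 → 16) gives a lower bound of 2 + 1 = 3 moves.
A route of 3 moves achieves this: 13 → 14 → 15 → 16.
Since 3 matches the lower bound, it is optimal.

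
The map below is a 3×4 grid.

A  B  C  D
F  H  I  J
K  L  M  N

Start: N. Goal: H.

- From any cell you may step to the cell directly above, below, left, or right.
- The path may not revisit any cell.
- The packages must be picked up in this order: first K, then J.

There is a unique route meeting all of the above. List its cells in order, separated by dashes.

N - M - L - K - F - A - B - C - D - J - I - H

The waypoints must appear in the order K, J, with no cell reused.
Route from N: left 3 to K, up 2 to A, right 3 to D, down 1 to J, left 2 to H — 11 moves in all.
Check: order respected (K at step 3, J at step 9).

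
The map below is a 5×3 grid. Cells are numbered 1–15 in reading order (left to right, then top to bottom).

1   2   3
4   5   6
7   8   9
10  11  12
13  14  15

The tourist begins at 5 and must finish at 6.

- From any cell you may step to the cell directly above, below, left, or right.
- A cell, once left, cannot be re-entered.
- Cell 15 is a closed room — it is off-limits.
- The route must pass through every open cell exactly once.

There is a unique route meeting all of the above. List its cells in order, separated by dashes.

Need to visit all 14 open cells exactly once, starting at 5 and ending at 6.
Cell 1 has only two open neighbours (4 and 2), so the path must pass straight through it: one of those is the cell it's entered from and the other is where it exits.
Route from 5: down 1 to 8, right 1 to 9, down 1 to 12, left 1 to 11, down 1 to 14, left 1 to 13, up 4 to 1, right 2 to 3, down 1 to 6 — 13 moves in all.
Check: all 14 open cells covered.

5 - 8 - 9 - 12 - 11 - 14 - 13 - 10 - 7 - 4 - 1 - 2 - 3 - 6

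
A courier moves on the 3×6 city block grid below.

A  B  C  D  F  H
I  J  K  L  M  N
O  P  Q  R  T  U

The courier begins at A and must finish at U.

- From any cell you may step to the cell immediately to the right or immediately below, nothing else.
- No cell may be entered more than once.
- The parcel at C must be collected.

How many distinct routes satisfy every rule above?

10

A right/down-only route from A to U makes exactly 2 down-moves and 5 right-moves in some order.
With no other constraints that would be C(7,2) = 21 routes.
Split at C and multiply the segment counts: A→C: 1; C→U: 10; product = 10.
That gives 10 routes.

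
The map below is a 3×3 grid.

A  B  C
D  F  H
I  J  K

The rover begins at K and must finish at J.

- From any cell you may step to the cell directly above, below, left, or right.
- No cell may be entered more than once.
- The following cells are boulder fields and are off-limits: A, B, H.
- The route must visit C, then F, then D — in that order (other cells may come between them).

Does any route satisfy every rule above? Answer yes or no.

no

The blocked cells wall C off from K completely — no sequence of moves reaches it at all, so no route can satisfy the rules.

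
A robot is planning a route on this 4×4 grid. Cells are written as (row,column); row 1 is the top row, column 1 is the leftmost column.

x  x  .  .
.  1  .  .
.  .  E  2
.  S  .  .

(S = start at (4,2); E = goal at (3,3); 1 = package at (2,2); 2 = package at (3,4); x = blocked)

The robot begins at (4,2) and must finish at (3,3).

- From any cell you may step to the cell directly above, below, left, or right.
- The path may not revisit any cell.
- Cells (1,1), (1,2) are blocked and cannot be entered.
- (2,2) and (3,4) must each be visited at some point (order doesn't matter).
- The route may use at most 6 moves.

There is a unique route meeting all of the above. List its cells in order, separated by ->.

The budget equals the shortest possible length, so every move has to be on a shortest route through the required cells.
Route from (4,2): up 2 to (2,2), right 2 to (2,4), down 1 to (3,4), left 1 to (3,3) — 6 moves in all.
Check: all required cells visited; 6 ≤ 6 moves.

(4,2) -> (3,2) -> (2,2) -> (2,3) -> (2,4) -> (3,4) -> (3,3)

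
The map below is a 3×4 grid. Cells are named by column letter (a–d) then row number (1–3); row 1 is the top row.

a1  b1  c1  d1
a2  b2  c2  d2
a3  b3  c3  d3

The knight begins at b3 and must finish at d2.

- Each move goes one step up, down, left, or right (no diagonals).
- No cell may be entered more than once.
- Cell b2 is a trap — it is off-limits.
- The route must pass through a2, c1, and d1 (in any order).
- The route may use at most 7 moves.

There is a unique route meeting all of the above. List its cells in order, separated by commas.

The budget equals the shortest possible length, so every move has to be on a shortest route through the required cells.
Route from b3: left to a3, 2× up (reaching a1), 3× right (reaching d1), down to d2 — 7 moves in all.
Check: all required cells visited; 7 ≤ 7 moves.

b3, a3, a2, a1, b1, c1, d1, d2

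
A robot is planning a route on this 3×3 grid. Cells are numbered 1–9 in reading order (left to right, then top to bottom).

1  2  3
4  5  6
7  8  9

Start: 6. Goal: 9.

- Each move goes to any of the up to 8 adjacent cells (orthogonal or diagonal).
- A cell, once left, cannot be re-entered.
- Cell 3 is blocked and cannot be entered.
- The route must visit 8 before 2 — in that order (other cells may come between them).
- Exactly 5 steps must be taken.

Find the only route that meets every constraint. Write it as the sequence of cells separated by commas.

6, 8, 4, 2, 5, 9

The waypoints must appear in the order 8, 2, with no cell reused.
Route from 6: down-left 1 to 8, up-left 1 to 4, up-right 1 to 2, down 1 to 5, down-right 1 to 9 — 5 moves in all.
Check: order respected (8 at step 1, 2 at step 3); 5 moves as required.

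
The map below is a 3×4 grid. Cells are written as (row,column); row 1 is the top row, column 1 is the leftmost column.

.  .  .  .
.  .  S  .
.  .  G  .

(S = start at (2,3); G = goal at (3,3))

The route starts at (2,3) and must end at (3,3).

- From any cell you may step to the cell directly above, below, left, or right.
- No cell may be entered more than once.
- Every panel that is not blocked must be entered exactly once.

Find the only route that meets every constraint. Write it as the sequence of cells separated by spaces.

Need to visit all 12 open cells exactly once, starting at (2,3) and ending at (3,3).
Cell (1,1) has only two open neighbours ((2,1) and (1,2)), so the path must pass straight through it: one of those is the cell it's entered from and the other is where it exits.
Route from (2,3): left to (2,2), down to (3,2), left to (3,1), 2× up (reaching (1,1)), 3× right (reaching (1,4)), 2× down (reaching (3,4)), left to (3,3) — 11 moves in all.
Check: all 12 open cells covered.

(2,3) (2,2) (3,2) (3,1) (2,1) (1,1) (1,2) (1,3) (1,4) (2,4) (3,4) (3,3)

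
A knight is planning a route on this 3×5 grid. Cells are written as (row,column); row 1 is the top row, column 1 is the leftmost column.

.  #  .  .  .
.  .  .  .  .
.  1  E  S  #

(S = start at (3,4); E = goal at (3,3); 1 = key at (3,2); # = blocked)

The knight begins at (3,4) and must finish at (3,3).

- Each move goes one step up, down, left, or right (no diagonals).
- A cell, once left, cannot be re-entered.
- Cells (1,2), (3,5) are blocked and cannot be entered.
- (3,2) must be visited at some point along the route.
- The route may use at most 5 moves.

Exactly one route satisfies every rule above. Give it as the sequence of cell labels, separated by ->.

(3,4) -> (2,4) -> (2,3) -> (2,2) -> (3,2) -> (3,3)

The budget equals the shortest possible length, so every move has to be on a shortest route through the required cells.
Route from (3,4): up 1 to (2,4), left 2 to (2,2), down 1 to (3,2), right 1 to (3,3) — 5 moves in all.
Check: all required cells visited; 5 ≤ 5 moves.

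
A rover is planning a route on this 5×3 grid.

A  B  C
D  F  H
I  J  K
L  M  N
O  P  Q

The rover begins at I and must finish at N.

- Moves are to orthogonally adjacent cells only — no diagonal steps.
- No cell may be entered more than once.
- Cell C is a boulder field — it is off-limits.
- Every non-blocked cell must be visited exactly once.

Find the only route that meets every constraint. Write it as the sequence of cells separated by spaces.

I D A B F H K J M L O P Q N

Need to visit all 14 open cells exactly once, starting at I and ending at N.
Cell H has only two open neighbours (K and F), so the path must pass straight through it: one of those is the cell it's entered from and the other is where it exits.
Route from I: up 2 to A, right 1 to B, down 1 to F, right 1 to H, down 1 to K, left 1 to J, down 1 to M, left 1 to L, down 1 to O, right 2 to Q, up 1 to N — 13 moves in all.
Check: all 14 open cells covered.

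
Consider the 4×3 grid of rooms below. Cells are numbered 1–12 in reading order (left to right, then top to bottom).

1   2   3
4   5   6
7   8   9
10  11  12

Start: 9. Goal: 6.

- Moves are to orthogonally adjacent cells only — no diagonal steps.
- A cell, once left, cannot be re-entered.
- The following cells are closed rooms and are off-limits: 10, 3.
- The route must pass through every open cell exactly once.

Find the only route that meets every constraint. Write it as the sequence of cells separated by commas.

9, 12, 11, 8, 7, 4, 1, 2, 5, 6

Need to visit all 10 open cells exactly once, starting at 9 and ending at 6.
Cell 11 has only two open neighbours (8 and 12), so the path must pass straight through it: one of those is the cell it's entered from and the other is where it exits.
Route from 9: down 1 to 12, left 1 to 11, up 1 to 8, left 1 to 7, up 2 to 1, right 1 to 2, down 1 to 5, right 1 to 6 — 9 moves in all.
Check: all 10 open cells covered.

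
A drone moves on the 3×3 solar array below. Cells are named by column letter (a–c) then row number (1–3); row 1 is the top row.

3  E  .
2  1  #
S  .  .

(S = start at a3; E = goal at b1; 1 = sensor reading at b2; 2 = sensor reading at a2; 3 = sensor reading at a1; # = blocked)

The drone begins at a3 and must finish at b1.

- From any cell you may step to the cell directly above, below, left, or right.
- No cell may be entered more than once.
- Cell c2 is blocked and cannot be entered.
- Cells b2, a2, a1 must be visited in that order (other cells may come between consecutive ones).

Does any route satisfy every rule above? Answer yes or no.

yes

One route that works: a3 → b3 → b2 → a2 → a1 → b1.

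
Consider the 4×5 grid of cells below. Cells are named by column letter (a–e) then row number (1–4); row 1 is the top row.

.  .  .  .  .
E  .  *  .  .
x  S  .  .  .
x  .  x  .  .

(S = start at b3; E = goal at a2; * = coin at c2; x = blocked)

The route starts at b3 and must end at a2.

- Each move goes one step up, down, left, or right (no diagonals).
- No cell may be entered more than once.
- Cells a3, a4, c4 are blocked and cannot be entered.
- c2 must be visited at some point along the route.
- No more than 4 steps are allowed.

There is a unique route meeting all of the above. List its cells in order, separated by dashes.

The budget equals the shortest possible length, so every move has to be on a shortest route through the required cells.
Route from b3: right 1 to c3, up 1 to c2, left 2 to a2 — 4 moves in all.
Check: all required cells visited; 4 ≤ 4 moves.

b3 - c3 - c2 - b2 - a2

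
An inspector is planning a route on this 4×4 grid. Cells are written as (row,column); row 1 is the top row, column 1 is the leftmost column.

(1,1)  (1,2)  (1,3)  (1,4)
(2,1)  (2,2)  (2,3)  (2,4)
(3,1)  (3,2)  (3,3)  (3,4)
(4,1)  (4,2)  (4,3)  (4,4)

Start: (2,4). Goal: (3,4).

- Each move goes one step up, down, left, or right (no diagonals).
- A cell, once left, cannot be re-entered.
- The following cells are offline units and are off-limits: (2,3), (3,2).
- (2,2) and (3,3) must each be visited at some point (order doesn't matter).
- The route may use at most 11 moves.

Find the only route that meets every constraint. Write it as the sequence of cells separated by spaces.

(2,4) (1,4) (1,3) (1,2) (2,2) (2,1) (3,1) (4,1) (4,2) (4,3) (3,3) (3,4)

Any route must reach (2,2) and (3,3) and still end at (3,4) within 11 moves, so the order of the required stops is forced.
Route from (2,4): up 1 to (1,4), left 2 to (1,2), down 1 to (2,2), left 1 to (2,1), down 2 to (4,1), right 2 to (4,3), up 1 to (3,3), right 1 to (3,4) — 11 moves in all.
Check: all required cells visited; 11 ≤ 11 moves.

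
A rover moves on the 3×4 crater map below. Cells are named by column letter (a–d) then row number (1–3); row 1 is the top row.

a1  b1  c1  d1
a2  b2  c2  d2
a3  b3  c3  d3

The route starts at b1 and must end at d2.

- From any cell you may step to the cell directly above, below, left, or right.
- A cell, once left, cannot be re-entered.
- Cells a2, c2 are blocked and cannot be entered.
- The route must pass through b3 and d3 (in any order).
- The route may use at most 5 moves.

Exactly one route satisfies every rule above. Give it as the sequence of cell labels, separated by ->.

The 5-move cap with required stops at b3, d3 leaves no slack for detours.
Route from b1: 2× down (reaching b3), 2× right (reaching d3), up to d2 — 5 moves in all.
Check: all required cells visited; 5 ≤ 5 moves.

b1 -> b2 -> b3 -> c3 -> d3 -> d2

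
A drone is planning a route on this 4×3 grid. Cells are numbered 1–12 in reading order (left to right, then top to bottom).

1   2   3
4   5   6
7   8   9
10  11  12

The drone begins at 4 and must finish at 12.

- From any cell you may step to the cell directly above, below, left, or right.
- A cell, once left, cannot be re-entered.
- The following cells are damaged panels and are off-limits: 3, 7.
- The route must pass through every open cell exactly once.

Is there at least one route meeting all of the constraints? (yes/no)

no

Cell 10 has only one open neighbour but is neither the start nor the goal, so a Hamiltonian route would have to both enter and leave it through the same neighbour — impossible without revisiting.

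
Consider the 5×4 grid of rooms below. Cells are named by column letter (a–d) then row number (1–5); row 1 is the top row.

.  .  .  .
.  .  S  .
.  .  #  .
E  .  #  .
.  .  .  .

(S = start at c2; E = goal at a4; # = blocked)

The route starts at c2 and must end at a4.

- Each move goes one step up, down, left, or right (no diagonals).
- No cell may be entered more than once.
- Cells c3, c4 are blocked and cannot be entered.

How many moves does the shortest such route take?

4

The Manhattan distance from c2 to a4 is |2−4| + |3−1| = 4, so at least 4 moves are needed.
A route of 4 moves achieves this: c2 → b2 → b3 → b4 → a4.
Since 4 matches the lower bound, it is optimal.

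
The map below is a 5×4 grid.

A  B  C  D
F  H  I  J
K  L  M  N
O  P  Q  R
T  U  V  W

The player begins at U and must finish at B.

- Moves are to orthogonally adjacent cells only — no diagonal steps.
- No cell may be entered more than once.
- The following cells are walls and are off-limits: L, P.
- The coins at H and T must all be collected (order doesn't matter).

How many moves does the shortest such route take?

6

Any route passes through H and T in some order between U and B. Summing Manhattan distances along each leg and taking the cheapest ordering (U → T → H → B) gives a lower bound of 1 + 4 + 1 = 6 moves.
A route of 6 moves achieves this: U → T → O → K → F → H → B.
Since 6 matches the lower bound, it is optimal.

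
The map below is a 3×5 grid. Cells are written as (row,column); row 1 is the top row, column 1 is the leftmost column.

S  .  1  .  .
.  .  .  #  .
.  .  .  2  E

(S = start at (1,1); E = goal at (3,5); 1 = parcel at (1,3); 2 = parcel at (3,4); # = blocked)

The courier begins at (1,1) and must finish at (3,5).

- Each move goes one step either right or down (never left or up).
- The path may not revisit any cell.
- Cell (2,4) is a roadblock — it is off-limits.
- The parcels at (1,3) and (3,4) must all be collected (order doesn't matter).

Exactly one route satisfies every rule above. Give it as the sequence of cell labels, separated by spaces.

Moves only go right or down, so the column and row indices never decrease.
Route from (1,1): right 2 to (1,3), down 2 to (3,3), right 2 to (3,5) — 6 moves in all.
Check: all required cells visited.

(1,1) (1,2) (1,3) (2,3) (3,3) (3,4) (3,5)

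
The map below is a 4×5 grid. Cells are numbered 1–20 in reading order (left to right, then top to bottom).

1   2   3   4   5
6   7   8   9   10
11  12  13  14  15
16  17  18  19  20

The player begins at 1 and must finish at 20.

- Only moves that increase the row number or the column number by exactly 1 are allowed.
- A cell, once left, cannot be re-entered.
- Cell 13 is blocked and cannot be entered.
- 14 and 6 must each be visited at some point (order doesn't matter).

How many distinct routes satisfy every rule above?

A right/down-only route from 1 to 20 makes exactly 3 down-moves and 4 right-moves in some order.
With no other constraints that would be C(7,3) = 35 routes.
A monotone route can only reach the required cells in the order 6, 14, so split there and multiply the segment counts (each segment already excludes blocked cells): 1→6: 1; 6→14: 1; 14→20: 2; product = 2.
That gives 2 routes.

2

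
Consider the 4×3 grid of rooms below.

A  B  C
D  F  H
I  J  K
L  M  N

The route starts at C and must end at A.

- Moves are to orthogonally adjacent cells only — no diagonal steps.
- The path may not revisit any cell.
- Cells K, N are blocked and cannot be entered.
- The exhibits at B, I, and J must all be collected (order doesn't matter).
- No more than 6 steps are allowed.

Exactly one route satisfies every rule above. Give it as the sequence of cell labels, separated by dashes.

The 6-move cap with required stops at B, I, J leaves no slack for detours.
Route from C: left to B, 2× down (reaching J), left to I, 2× up (reaching A) — 6 moves in all.
Check: all required cells visited; 6 ≤ 6 moves.

C - B - F - J - I - D - A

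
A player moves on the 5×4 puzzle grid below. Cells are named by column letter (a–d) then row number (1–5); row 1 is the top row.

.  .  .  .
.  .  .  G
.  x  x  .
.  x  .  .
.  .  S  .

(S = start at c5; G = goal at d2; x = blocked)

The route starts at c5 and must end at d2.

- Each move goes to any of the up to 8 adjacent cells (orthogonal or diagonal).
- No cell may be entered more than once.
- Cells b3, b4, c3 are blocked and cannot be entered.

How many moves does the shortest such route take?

3

With diagonal moves allowed, the Chebyshev distance max(|Δrow|,|Δcol|) from c5 to d2 is 3, so at least 3 moves are needed.
A route of 3 moves achieves this: c5 → c4 → d3 → d2.
Since 3 matches the lower bound, it is optimal.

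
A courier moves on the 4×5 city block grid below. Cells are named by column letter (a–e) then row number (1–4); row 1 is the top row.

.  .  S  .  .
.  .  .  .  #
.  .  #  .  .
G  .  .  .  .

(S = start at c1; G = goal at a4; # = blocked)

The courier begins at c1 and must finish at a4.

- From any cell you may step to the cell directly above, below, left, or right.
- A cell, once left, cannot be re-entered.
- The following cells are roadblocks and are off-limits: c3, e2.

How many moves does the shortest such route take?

5

The Manhattan distance from c1 to a4 is |1−4| + |3−1| = 5, so at least 5 moves are needed.
A route of 5 moves achieves this: c1 → c2 → b2 → b3 → b4 → a4.
Since 5 matches the lower bound, it is optimal.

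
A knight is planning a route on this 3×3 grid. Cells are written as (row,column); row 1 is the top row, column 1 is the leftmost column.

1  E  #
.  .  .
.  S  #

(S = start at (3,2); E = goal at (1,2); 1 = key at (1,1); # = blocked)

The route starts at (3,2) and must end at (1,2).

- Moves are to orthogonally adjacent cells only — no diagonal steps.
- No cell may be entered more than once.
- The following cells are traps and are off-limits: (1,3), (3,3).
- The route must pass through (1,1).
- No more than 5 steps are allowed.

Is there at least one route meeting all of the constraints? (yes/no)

One route that works: (3,2) → (2,2) → (2,1) → (1,1) → (1,2).

yes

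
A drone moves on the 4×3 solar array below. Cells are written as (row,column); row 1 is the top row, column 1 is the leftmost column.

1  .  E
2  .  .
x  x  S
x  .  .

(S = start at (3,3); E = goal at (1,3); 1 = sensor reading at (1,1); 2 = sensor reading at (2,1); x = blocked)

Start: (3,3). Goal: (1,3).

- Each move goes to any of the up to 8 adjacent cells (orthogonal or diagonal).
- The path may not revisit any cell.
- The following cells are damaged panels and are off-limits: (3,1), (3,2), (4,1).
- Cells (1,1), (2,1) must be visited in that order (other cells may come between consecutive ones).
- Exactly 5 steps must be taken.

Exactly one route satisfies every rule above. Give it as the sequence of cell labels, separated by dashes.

The waypoints must appear in the order (1,1), (2,1), with no cell reused.
Route from (3,3): up-left 2 to (1,1), down 1 to (2,1), up-right 1 to (1,2), right 1 to (1,3) — 5 moves in all.
Check: order respected (1 at step 2, 2 at step 3); 5 moves as required.

(3,3) - (2,2) - (1,1) - (2,1) - (1,2) - (1,3)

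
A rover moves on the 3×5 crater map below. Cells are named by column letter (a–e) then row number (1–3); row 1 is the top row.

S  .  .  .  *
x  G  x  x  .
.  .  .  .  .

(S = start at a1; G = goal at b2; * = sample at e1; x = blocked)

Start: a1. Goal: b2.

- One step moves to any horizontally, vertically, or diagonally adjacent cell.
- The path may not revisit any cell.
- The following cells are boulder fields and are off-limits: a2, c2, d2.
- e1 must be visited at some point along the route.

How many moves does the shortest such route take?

Any route passes through e1 somewhere between a1 and b2. Summing Chebyshev distances along the two legs (a1 → e1 → b2) gives a lower bound of 4 + 3 = 7 moves.
The shortest route satisfying every rule uses 8 moves: a1 → b1 → c1 → d1 → e1 → e2 → d3 → c3 → b2.
The bound of 7 isn't tight here; checking systematically, no route of length 7 through 7 satisfies every constraint, so 8 is the minimum.

8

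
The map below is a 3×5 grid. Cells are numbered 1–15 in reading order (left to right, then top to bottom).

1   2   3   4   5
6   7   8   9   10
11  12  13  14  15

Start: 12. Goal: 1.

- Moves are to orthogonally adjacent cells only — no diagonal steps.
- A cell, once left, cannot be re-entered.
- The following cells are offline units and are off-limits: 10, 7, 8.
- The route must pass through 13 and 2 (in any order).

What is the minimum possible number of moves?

7

Any route passes through 13 and 2 in some order between 12 and 1. Summing Manhattan distances along each leg and taking the cheapest ordering (12 → 13 → 2 → 1) gives a lower bound of 1 + 3 + 1 = 5 moves.
That bound ignores the blocked cells. Measuring each leg by the fewest moves that actually steer around them (12→13: 1; 13→2: 5; 2→1: 1) raises the lower bound to 7.
A route of 7 moves exists: 12 → 13 → 14 → 9 → 4 → 3 → 2 → 1.
Since 7 matches that lower bound, it is optimal.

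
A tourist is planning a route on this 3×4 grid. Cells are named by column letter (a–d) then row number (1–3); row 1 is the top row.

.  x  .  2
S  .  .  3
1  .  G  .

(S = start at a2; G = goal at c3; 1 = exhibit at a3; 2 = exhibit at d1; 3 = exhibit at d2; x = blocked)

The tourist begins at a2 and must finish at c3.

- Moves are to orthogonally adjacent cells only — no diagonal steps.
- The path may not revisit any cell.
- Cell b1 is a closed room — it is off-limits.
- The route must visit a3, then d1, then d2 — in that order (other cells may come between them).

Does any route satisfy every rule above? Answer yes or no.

One route that works: a2 → a3 → b3 → b2 → c2 → c1 → d1 → d2 → d3 → c3.

yes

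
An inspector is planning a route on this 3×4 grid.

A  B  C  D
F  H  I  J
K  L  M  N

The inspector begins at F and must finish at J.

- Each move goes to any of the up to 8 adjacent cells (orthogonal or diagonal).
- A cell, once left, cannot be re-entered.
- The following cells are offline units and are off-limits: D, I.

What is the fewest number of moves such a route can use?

With diagonal moves allowed, the Chebyshev distance max(|Δrow|,|Δcol|) from F to J is 3, so at least 3 moves are needed.
A route of 3 moves achieves this: F → B → C → J.
Since 3 matches the lower bound, it is optimal.

3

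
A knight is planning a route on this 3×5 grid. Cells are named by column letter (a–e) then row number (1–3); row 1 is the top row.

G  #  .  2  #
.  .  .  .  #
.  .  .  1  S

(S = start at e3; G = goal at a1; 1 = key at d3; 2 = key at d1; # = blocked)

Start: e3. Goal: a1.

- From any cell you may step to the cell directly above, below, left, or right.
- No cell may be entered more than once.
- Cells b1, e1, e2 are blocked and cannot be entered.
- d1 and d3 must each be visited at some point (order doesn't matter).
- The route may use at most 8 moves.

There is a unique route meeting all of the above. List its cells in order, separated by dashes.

e3 - d3 - d2 - d1 - c1 - c2 - b2 - a2 - a1

The 8-move cap with required stops at d1, d3 leaves no slack for detours.
Route from e3: left to d3, 2× up (reaching d1), left to c1, down to c2, 2× left (reaching a2), up to a1 — 8 moves in all.
Check: all required cells visited; 8 ≤ 8 moves.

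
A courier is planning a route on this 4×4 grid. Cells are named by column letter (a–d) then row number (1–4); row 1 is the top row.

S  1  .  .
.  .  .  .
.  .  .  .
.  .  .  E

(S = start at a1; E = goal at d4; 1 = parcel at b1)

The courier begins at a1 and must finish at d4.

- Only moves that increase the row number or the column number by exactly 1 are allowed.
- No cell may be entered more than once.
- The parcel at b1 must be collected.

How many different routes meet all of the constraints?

10

A right/down-only route from a1 to d4 makes exactly 3 down-moves and 3 right-moves in some order.
With no other constraints that would be C(6,3) = 20 routes.
Split at b1 and multiply the segment counts: a1→b1: 1; b1→d4: 10; product = 10.
That gives 10 routes.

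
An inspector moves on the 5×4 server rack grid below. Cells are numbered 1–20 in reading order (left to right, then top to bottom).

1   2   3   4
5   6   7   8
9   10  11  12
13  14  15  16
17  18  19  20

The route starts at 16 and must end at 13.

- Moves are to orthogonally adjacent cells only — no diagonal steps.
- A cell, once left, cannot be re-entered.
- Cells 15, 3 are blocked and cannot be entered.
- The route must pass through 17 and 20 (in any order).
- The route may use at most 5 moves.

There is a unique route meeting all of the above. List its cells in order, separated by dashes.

Any route must reach 17 and 20 and still end at 13 within 5 moves, so the order of the required stops is forced.
Route from 16: down to 20, 3× left (reaching 17), up to 13 — 5 moves in all.
Check: all required cells visited; 5 ≤ 5 moves.

16 - 20 - 19 - 18 - 17 - 13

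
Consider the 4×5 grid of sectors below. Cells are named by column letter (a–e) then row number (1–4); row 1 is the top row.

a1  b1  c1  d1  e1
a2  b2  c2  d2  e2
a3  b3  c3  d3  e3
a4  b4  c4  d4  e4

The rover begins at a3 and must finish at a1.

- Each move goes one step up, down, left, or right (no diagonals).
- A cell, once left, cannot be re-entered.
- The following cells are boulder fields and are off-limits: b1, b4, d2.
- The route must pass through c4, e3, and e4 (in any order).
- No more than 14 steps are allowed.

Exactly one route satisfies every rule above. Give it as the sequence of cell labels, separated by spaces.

a3 b3 c3 c4 d4 e4 e3 e2 e1 d1 c1 c2 b2 a2 a1

The 14-move cap with required stops at c4, e3, e4 leaves no slack for detours.
Route from a3: right 2 to c3, down 1 to c4, right 2 to e4, up 3 to e1, left 2 to c1, down 1 to c2, left 2 to a2, up 1 to a1 — 14 moves in all.
Check: all required cells visited; 14 ≤ 14 moves.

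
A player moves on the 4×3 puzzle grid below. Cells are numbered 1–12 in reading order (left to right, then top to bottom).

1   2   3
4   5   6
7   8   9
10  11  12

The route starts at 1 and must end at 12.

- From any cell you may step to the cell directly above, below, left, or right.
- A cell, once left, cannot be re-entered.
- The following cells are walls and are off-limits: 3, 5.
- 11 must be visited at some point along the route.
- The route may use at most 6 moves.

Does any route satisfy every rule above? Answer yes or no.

One route that works: 1 → 4 → 7 → 10 → 11 → 12.

yes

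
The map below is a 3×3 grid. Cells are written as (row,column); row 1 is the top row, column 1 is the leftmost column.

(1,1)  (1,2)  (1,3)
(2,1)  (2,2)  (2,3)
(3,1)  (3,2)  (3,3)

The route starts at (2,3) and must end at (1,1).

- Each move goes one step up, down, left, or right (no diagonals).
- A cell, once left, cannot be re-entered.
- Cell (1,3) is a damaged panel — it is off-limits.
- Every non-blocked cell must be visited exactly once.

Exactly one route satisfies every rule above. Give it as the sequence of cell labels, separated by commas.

(2,3), (3,3), (3,2), (3,1), (2,1), (2,2), (1,2), (1,1)

Need to visit all 8 open cells exactly once, starting at (2,3) and ending at (1,1).
Route from (2,3): down to (3,3), 2× left (reaching (3,1)), up to (2,1), right to (2,2), up to (1,2), left to (1,1) — 7 moves in all.
Check: all 8 open cells covered.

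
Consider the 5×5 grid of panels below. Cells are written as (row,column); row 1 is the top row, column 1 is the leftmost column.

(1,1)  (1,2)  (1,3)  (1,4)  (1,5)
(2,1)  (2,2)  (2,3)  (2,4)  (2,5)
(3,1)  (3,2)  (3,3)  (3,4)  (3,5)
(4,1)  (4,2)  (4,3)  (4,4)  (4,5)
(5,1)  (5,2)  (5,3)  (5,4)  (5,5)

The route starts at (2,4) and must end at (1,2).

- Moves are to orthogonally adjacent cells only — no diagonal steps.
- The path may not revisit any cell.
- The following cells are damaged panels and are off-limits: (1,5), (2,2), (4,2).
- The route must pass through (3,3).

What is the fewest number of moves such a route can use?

5

Any route passes through (3,3) somewhere between (2,4) and (1,2). Summing Manhattan distances along the two legs ((2,4) → (3,3) → (1,2)) gives a lower bound of 2 + 3 = 5 moves.
A route of 5 moves achieves this: (2,4) → (3,4) → (3,3) → (2,3) → (1,3) → (1,2).
Since 5 matches the lower bound, it is optimal.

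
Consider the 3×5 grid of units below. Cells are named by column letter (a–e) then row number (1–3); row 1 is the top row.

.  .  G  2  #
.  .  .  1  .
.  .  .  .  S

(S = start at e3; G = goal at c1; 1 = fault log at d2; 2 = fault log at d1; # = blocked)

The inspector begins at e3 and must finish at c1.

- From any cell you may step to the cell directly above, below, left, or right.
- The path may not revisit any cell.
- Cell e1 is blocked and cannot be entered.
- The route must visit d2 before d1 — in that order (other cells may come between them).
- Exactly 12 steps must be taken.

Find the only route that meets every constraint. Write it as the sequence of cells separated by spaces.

The waypoints must appear in the order d2, d1, with no cell reused.
Route from e3: left 4 to a3, up 2 to a1, right 1 to b1, down 1 to b2, right 2 to d2, up 1 to d1, left 1 to c1 — 12 moves in all.
Check: order respected (1 at step 10, 2 at step 11); 12 moves as required.

e3 d3 c3 b3 a3 a2 a1 b1 b2 c2 d2 d1 c1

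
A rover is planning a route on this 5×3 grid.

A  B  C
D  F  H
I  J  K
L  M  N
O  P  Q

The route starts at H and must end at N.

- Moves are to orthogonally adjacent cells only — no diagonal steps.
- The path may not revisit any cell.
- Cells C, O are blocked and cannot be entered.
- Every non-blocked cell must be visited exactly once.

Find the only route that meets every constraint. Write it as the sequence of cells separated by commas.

H, K, J, F, B, A, D, I, L, M, P, Q, N

Need to visit all 13 open cells exactly once, starting at H and ending at N.
Cell B has only two open neighbours (F and A), so the path must pass straight through it: one of those is the cell it's entered from and the other is where it exits.
Route from H: down to K, left to J, 2× up (reaching B), left to A, 3× down (reaching L), right to M, down to P, right to Q, up to N — 12 moves in all.
Check: all 13 open cells covered.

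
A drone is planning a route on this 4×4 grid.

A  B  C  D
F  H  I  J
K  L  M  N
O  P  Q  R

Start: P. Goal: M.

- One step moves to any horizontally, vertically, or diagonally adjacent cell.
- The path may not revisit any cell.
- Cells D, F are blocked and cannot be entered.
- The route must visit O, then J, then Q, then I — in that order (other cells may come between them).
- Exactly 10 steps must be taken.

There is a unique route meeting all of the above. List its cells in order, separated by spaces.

P O K H C J N Q L I M

The waypoints must appear in the order O, J, Q, I, with no cell reused.
Route from P: left to O, up to K, 2× up-right (reaching C), down-right to J, down to N, down-left to Q, up-left to L, up-right to I, down to M — 10 moves in all.
Check: order respected (O at step 1, J at step 5, Q at step 7, I at step 9); 10 moves as required.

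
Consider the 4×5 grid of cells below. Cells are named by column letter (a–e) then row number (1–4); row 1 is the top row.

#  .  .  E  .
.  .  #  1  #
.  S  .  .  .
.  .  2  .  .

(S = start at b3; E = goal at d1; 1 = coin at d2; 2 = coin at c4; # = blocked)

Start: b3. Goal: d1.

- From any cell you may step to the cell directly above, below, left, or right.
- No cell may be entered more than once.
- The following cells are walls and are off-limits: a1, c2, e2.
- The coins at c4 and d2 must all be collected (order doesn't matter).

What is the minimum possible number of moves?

Any route passes through c4 and d2 in some order between b3 and d1. Summing Manhattan distances along each leg and taking the cheapest ordering (b3 → c4 → d2 → d1) gives a lower bound of 2 + 3 + 1 = 6 moves.
A route of 6 moves achieves this: b3 → b4 → c4 → c3 → d3 → d2 → d1.
Since 6 matches the lower bound, it is optimal.

6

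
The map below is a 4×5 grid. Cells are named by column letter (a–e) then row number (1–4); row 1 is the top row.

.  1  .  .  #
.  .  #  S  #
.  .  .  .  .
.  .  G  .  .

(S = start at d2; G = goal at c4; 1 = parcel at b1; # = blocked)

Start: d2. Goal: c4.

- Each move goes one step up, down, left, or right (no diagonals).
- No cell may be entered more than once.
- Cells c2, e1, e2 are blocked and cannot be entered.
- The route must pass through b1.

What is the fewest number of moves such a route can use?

7

Any route passes through b1 somewhere between d2 and c4. Summing Manhattan distances along the two legs (d2 → b1 → c4) gives a lower bound of 3 + 4 = 7 moves.
A route of 7 moves achieves this: d2 → d1 → c1 → b1 → b2 → b3 → b4 → c4.
Since 7 matches the lower bound, it is optimal.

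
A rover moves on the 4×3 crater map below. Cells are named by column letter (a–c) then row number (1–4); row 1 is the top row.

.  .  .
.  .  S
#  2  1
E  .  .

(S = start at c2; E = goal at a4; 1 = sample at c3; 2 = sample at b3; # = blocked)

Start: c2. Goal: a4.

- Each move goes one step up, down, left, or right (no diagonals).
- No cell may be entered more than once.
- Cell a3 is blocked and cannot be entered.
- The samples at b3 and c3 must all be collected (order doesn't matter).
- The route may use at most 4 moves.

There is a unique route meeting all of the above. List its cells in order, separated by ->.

The 4-move cap with required stops at b3, c3 leaves no slack for detours.
Route from c2: down 1 to c3, left 1 to b3, down 1 to b4, left 1 to a4 — 4 moves in all.
Check: all required cells visited; 4 ≤ 4 moves.

c2 -> c3 -> b3 -> b4 -> a4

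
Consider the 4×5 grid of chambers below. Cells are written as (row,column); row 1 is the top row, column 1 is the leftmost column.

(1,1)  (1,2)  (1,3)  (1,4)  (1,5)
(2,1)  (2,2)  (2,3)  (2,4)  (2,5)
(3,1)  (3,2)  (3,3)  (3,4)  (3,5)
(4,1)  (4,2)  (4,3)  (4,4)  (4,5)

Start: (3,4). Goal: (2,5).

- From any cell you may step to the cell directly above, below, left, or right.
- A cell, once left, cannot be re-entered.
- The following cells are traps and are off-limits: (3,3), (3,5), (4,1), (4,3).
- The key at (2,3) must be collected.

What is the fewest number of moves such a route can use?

6

Any route passes through (2,3) somewhere between (3,4) and (2,5). Summing Manhattan distances along the two legs ((3,4) → (2,3) → (2,5)) gives a lower bound of 2 + 2 = 4 moves.
The shortest route satisfying every rule uses 6 moves: (3,4) → (2,4) → (2,3) → (1,3) → (1,4) → (1,5) → (2,5).
The bound of 4 isn't tight here; checking systematically, no route of length 4 through 5 satisfies every constraint, so 6 is the minimum.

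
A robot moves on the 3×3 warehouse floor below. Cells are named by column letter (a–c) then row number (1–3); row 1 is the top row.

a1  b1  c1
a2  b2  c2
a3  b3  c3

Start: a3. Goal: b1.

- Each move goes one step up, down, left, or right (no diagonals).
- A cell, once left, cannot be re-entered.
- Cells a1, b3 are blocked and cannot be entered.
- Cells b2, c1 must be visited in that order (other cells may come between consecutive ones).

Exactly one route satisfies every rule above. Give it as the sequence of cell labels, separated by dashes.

The waypoints must appear in the order b2, c1, with no cell reused.
Route from a3: up 1 to a2, right 2 to c2, up 1 to c1, left 1 to b1 — 5 moves in all.
Check: order respected (b2 at step 2, c1 at step 4).

a3 - a2 - b2 - c2 - c1 - b1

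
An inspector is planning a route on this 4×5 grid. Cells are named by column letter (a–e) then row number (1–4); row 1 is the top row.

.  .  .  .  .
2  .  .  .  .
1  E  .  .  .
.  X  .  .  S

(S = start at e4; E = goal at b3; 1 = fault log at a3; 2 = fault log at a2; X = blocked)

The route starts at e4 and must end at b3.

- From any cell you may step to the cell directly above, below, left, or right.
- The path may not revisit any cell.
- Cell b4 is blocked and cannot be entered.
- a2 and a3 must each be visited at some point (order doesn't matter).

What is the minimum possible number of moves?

Any route passes through a2 and a3 in some order between e4 and b3. Summing Manhattan distances along each leg and taking the cheapest ordering (e4 → a3 → a2 → b3) gives a lower bound of 5 + 1 + 2 = 8 moves.
A route of 8 moves achieves this: e4 → e3 → e2 → d2 → c2 → b2 → a2 → a3 → b3.
Since 8 matches the lower bound, it is optimal.

8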